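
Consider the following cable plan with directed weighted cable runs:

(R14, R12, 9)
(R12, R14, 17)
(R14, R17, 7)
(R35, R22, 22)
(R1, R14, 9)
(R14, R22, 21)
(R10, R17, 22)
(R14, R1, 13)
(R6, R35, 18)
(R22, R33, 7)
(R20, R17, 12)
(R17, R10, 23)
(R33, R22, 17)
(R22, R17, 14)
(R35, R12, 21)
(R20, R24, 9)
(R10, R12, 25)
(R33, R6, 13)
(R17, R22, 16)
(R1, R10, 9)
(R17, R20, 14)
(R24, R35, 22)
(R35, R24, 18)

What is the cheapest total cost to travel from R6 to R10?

77

Enumerating some paths:
R6 - R35 - R22 - R17 - R10: 18+22+14+23 = 77
R6 - R35 - R12 - R14 - R17 - R10: 18+21+17+7+23 = 86
R6 - R35 - R12 - R14 - R1 - R10: 18+21+17+13+9 = 78
Cheapest is R6 - R35 - R22 - R17 - R10 at 77.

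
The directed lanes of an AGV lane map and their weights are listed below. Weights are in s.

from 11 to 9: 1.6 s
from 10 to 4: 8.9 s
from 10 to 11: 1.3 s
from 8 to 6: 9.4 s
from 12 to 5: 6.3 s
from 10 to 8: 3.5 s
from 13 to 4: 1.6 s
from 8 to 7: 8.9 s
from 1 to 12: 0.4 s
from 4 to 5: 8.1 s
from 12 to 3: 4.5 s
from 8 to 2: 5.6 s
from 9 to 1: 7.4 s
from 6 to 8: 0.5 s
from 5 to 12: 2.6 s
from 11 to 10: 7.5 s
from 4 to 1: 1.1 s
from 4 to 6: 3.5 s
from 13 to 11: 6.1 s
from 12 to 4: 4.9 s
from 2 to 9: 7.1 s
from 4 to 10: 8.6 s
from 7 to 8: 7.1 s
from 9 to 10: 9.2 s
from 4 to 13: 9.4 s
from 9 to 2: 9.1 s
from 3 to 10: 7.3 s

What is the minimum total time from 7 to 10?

Enumerating some paths:
7 - 8 - 2 - 9 - 10: 7.1+5.6+7.1+9.2 = 29
7 - 8 - 2 - 9 - 1 - 12 - 3 - 10: 7.1+5.6+7.1+7.4+0.4+4.5+7.3 = 39.4
The minimum is 29 s via 7 - 8 - 2 - 9 - 10.

29 s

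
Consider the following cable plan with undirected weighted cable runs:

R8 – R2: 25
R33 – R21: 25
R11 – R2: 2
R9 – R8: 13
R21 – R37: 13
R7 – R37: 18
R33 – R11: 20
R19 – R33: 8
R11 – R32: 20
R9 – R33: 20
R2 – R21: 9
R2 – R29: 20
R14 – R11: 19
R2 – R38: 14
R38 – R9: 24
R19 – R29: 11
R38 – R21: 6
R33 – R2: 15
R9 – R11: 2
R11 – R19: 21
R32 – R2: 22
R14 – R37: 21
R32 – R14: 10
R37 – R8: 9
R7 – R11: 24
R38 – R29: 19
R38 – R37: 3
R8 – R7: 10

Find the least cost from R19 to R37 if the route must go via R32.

72

Shortest R19→R32: R19–R11–R32 = 41
Best R32 to R37: R32–R14–R37 costing 31
Total via R32: 41 + 31 = 72.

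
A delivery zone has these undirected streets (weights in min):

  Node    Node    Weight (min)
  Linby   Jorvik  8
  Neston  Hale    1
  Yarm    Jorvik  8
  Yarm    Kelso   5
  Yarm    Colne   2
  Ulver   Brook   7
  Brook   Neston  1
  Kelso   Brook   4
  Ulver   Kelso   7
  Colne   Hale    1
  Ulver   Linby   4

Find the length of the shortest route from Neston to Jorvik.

Enumerating some paths:
Neston → Hale → Colne → Yarm → Jorvik: 1+1+2+8 = 12
Neston → Brook → Kelso → Yarm → Jorvik: 1+4+5+8 = 18
The minimum is 12 min via Neston → Hale → Colne → Yarm → Jorvik.

12 min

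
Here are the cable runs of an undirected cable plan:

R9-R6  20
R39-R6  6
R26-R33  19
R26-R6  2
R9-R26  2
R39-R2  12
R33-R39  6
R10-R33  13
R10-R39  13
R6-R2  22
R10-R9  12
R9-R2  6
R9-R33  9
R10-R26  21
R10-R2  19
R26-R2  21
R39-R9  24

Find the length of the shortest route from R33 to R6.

12

Settle nodes by increasing distance from R33:
R33: 0
R39: 6  (via R33)
R9: 9  (via R33)
R26: 11  (via R9)
R6: 12  (via R39)
Shortest route: R33–R39–R6 = 12.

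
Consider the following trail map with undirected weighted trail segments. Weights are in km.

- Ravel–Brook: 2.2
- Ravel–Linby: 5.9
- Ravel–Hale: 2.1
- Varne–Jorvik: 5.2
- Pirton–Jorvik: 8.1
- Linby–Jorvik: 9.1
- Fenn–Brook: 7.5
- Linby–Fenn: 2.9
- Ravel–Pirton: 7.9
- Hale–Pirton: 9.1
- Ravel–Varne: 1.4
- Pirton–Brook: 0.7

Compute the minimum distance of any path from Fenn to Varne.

Shortest distances from Fenn:
Fenn: 0
Linby: 2.9  (via Fenn)
Brook: 7.5  (via Fenn)
Pirton: 8.2  (via Brook)
Ravel: 8.8  (via Linby)
Varne: 10.2  (via Ravel)
Shortest route: Fenn–Linby–Ravel–Varne = 10.2 km.

10.2 km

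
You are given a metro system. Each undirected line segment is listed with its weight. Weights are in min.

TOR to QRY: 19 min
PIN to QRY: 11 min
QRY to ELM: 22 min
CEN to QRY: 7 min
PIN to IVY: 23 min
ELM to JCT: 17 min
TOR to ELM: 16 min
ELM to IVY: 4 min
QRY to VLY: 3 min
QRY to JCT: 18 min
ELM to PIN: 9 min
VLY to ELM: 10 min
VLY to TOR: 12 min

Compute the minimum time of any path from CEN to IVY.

Settle nodes by increasing distance from CEN:
CEN: 0
QRY: 7  (via CEN)
VLY: 10  (via QRY)
PIN: 18  (via QRY)
ELM: 20  (via VLY)
TOR: 22  (via VLY)
IVY: 24  (via ELM)
Shortest route: CEN → QRY → VLY → ELM → IVY = 24 min.

24 min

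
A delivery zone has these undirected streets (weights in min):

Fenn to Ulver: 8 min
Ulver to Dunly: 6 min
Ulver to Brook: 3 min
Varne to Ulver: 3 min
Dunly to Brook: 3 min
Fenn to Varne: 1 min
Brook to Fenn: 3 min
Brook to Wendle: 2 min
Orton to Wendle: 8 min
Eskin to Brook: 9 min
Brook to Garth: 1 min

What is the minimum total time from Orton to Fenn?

Compare a few routes:
Orton - Wendle - Brook - Ulver - Varne - Fenn: 8+2+3+3+1 = 17
Orton - Wendle - Brook - Ulver - Fenn: 8+2+3+8 = 21
Orton - Wendle - Brook - Fenn: 8+2+3 = 13
Cheapest is Orton - Wendle - Brook - Fenn at 13 min.

13 min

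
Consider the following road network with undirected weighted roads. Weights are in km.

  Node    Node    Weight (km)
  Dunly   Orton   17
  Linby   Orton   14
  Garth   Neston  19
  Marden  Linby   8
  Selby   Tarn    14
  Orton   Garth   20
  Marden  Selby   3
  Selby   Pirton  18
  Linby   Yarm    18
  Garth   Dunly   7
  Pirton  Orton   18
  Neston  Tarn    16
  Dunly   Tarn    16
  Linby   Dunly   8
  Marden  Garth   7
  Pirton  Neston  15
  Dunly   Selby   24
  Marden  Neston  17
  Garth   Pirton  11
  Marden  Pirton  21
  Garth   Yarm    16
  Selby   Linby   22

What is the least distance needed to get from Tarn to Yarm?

Candidate routes:
Tarn → Dunly → Garth → Yarm: 16+7+16 = 39
Tarn → Selby → Marden → Garth → Yarm: 14+3+7+16 = 40
The minimum is 39 km via Tarn → Dunly → Garth → Yarm.

39 km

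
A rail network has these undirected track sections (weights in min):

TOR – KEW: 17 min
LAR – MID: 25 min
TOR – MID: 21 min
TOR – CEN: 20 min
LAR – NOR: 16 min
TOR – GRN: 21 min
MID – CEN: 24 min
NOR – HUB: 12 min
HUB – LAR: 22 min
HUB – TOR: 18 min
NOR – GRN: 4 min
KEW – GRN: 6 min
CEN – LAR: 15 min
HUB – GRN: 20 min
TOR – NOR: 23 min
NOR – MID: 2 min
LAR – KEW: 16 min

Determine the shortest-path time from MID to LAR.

Candidate routes:
MID - LAR: 25 = 25
MID - NOR - LAR: 2+16 = 18
Cheapest is MID - NOR - LAR at 18 min.

18 min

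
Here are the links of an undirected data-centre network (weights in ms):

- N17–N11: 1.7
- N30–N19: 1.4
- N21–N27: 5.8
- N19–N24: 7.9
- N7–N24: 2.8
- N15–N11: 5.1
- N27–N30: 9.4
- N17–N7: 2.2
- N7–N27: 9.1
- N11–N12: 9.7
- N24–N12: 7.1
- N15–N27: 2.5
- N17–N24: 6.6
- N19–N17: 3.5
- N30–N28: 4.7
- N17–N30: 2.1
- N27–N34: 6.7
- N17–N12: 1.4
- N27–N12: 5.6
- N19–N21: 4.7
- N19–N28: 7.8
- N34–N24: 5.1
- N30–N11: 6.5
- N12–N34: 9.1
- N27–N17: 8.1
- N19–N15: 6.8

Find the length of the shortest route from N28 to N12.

Shortest distances from N28:
N28: 0
N30: 4.7  (via N28)
N19: 6.1  (via N30)
N17: 6.8  (via N30)
N12: 8.2  (via N17)
Shortest route: N28 → N30 → N17 → N12 = 8.2 ms.

8.2 ms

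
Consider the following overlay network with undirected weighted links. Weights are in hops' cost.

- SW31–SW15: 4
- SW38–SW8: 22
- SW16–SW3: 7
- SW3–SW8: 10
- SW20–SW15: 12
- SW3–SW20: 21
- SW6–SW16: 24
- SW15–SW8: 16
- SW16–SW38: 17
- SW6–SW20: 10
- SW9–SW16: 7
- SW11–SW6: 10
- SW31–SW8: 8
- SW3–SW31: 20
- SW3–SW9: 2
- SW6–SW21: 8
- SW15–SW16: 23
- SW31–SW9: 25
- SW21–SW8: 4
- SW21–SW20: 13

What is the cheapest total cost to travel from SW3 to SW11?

Settle nodes by increasing distance from SW3:
SW3: 0
SW9: 2  (via SW3)
SW16: 7  (via SW3)
SW8: 10  (via SW3)
SW21: 14  (via SW8)
SW31: 18  (via SW8)
SW20: 21  (via SW3)
SW15: 22  (via SW31)
SW6: 22  (via SW21)
SW38: 24  (via SW16)
SW11: 32  (via SW6)
Shortest route: SW3 → SW8 → SW21 → SW6 → SW11 = 32 hops' cost.

32 hops' cost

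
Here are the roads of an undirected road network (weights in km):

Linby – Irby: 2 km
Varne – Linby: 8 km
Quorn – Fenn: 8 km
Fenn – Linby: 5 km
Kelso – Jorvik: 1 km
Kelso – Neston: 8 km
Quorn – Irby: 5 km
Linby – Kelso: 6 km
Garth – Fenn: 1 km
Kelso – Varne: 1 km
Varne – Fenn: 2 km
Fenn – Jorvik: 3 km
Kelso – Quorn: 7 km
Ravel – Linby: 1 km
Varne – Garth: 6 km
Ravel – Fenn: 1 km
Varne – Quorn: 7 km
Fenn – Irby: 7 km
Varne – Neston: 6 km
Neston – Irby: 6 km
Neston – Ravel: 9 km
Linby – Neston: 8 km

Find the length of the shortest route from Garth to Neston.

9 km

Shortest distances from Garth:
Garth: 0
Fenn: 1  (via Garth)
Ravel: 2  (via Fenn)
Varne: 3  (via Fenn)
Linby: 3  (via Ravel)
Jorvik: 4  (via Fenn)
Kelso: 4  (via Varne)
Irby: 5  (via Linby)
Neston: 9  (via Varne)
Shortest route: Garth → Fenn → Varne → Neston = 9 km.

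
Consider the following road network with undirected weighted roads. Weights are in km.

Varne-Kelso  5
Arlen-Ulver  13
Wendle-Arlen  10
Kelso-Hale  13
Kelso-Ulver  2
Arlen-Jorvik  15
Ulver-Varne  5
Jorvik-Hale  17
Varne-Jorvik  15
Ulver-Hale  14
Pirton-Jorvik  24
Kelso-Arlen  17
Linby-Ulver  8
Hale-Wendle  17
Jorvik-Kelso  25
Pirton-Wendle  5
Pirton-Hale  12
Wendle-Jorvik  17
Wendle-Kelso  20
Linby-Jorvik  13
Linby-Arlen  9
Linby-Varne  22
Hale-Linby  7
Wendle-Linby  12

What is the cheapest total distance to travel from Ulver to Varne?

Shortest distances from Ulver:
Ulver: 0
Kelso: 2  (via Ulver)
Varne: 5  (via Ulver)
Shortest route: Ulver–Varne = 5 km.

5 km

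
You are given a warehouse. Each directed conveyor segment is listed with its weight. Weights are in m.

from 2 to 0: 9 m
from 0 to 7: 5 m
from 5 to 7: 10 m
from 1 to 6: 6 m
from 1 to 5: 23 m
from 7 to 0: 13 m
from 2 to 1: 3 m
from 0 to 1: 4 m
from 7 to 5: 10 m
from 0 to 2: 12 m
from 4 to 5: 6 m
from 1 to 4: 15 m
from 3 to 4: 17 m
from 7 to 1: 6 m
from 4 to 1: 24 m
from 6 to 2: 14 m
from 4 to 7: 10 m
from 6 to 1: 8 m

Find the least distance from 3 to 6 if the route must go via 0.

Shortest 3→0: 3–4–7–0 = 40
Shortest 0→6: 0–1–6 = 10
Total via 0: 40 + 10 = 50 m.

50 m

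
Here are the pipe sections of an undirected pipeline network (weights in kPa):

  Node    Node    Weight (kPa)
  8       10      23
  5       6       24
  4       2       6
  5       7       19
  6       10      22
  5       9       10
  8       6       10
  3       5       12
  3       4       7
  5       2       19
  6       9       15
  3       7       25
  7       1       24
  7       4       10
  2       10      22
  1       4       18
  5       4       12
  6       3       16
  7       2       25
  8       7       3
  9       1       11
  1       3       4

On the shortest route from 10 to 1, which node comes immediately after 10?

Candidate routes:
10–6–3–1: 22+16+4 = 42
10–2–4–1: 22+6+18 = 46
10–2–4–3–1: 22+6+7+4 = 39
The minimum is 39 kPa via 10–2–4–3–1.
So from 10 the first move is to 2.

2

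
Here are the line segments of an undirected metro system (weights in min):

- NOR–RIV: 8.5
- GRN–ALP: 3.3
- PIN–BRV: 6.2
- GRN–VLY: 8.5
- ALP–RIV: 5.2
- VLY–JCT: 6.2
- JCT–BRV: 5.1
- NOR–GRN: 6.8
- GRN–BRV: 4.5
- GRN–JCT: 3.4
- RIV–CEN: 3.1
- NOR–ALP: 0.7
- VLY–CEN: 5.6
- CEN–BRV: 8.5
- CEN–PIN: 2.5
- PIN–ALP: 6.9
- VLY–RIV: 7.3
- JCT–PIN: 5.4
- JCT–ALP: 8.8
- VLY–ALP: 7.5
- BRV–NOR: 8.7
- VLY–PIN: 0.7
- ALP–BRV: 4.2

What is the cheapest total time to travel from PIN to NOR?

Enumerating some paths:
PIN - ALP - NOR: 6.9+0.7 = 7.6
PIN - VLY - ALP - NOR: 0.7+7.5+0.7 = 8.9
Cheapest is PIN - ALP - NOR at 7.6 min.

7.6 min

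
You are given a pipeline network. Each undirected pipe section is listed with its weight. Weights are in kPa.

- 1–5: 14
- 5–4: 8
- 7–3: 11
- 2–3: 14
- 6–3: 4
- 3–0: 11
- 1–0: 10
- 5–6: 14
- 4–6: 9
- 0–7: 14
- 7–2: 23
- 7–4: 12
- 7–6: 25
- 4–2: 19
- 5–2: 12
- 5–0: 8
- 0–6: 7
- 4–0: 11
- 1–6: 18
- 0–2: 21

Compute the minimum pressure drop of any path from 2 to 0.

Running Dijkstra from 2:
2: 0
5: 12  (via 2)
3: 14  (via 2)
6: 18  (via 3)
4: 19  (via 2)
0: 20  (via 5)
Shortest route: 2–5–0 = 20 kPa.

20 kPa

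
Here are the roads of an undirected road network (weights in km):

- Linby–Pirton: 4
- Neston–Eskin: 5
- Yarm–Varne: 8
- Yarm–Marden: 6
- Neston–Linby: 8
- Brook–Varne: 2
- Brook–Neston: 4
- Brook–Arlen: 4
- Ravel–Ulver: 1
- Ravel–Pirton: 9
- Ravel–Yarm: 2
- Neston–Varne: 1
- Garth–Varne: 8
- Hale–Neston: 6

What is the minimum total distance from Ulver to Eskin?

Running Dijkstra from Ulver:
Ulver: 0
Ravel: 1  (via Ulver)
Yarm: 3  (via Ravel)
Marden: 9  (via Yarm)
Pirton: 10  (via Ravel)
Varne: 11  (via Yarm)
Neston: 12  (via Varne)
Brook: 13  (via Varne)
Linby: 14  (via Pirton)
Arlen: 17  (via Brook)
Eskin: 17  (via Neston)
Shortest route: Ulver → Ravel → Yarm → Varne → Neston → Eskin = 17 km.

17 km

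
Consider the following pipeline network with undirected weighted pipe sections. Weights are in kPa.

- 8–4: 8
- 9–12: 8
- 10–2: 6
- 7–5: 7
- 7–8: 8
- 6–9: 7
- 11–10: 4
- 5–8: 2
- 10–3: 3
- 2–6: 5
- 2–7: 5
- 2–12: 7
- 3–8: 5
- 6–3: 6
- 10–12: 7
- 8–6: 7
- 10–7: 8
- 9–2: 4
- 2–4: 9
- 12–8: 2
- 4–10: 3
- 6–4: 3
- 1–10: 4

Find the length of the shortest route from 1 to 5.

14 kPa

Settle nodes by increasing distance from 1:
1: 0
10: 4  (via 1)
3: 7  (via 10)
4: 7  (via 10)
11: 8  (via 10)
2: 10  (via 10)
6: 10  (via 4)
12: 11  (via 10)
7: 12  (via 10)
8: 12  (via 3)
5: 14  (via 8)
Shortest route: 1 → 10 → 3 → 8 → 5 = 14 kPa.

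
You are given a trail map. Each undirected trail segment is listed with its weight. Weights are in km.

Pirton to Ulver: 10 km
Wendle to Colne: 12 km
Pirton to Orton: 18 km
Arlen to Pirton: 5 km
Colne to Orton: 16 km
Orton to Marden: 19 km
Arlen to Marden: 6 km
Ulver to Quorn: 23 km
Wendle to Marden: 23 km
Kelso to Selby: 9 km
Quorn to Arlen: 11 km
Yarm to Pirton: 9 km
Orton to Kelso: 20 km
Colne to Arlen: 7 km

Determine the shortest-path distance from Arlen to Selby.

Shortest distances from Arlen:
Arlen: 0
Pirton: 5  (via Arlen)
Marden: 6  (via Arlen)
Colne: 7  (via Arlen)
Quorn: 11  (via Arlen)
Yarm: 14  (via Pirton)
Ulver: 15  (via Pirton)
Wendle: 19  (via Colne)
Orton: 23  (via Pirton)
Kelso: 43  (via Orton)
Selby: 52  (via Kelso)
Shortest route: Arlen → Pirton → Orton → Kelso → Selby = 52 km.

52 km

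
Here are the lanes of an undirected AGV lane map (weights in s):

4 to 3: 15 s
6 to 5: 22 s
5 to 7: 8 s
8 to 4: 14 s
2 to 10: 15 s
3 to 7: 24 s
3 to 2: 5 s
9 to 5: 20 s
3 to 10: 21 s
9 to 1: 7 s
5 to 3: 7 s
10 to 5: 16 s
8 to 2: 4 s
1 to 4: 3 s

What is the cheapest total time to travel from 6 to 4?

Candidate routes:
6 → 5 → 7 → 3 → 4: 22+8+24+15 = 69
6 → 5 → 3 → 4: 22+7+15 = 44
6 → 5 → 9 → 1 → 4: 22+20+7+3 = 52
6 → 5 → 3 → 2 → 8 → 4: 22+7+5+4+14 = 52
The minimum is 44 s via 6 → 5 → 3 → 4.

44 s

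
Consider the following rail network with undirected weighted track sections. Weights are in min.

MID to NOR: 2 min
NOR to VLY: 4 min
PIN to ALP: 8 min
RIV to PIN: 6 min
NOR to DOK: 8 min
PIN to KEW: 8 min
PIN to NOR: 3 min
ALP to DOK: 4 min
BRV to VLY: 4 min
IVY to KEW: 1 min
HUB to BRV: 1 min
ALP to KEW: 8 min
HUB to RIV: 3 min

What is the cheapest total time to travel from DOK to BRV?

16 min

Candidate routes:
DOK - NOR - VLY - BRV: 8+4+4 = 16
DOK - NOR - PIN - RIV - HUB - BRV: 8+3+6+3+1 = 21
DOK - ALP - PIN - RIV - HUB - BRV: 4+8+6+3+1 = 22
The minimum is 16 min via DOK - NOR - VLY - BRV.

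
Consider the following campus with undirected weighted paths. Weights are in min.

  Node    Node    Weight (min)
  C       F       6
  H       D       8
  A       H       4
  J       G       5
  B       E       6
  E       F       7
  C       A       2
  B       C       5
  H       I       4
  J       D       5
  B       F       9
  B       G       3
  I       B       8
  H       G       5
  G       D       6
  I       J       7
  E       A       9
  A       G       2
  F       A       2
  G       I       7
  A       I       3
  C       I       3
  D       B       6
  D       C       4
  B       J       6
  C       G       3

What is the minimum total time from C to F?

4 min

Candidate routes:
C–G–A–F: 3+2+2 = 7
C–A–F: 2+2 = 4
C–F: 6 = 6
C–I–A–F: 3+3+2 = 8
Cheapest is C–A–F at 4 min.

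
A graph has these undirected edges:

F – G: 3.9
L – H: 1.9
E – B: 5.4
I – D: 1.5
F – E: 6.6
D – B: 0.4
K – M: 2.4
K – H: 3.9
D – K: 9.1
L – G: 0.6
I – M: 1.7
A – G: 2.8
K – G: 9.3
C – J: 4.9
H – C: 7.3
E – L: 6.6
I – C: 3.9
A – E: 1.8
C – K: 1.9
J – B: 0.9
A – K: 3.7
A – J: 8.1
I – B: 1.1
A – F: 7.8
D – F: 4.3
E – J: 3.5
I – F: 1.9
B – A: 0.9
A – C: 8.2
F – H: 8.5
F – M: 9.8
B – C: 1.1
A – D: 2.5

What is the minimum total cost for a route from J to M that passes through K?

Shortest J→K: J–B–C–K = 3.9
Shortest K→M: K–M = 2.4
Total via K: 3.9 + 2.4 = 6.3.

6.3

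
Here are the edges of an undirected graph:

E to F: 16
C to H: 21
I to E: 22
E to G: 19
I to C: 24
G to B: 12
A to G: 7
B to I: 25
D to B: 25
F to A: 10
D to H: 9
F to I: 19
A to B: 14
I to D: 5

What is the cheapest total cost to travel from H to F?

Compare a few routes:
H–D–I–F: 9+5+19 = 33
H–D–I–E–F: 9+5+22+16 = 52
H–D–B–G–A–F: 9+25+12+7+10 = 63
H–D–B–A–F: 9+25+14+10 = 58
Cheapest is H–D–I–F at 33.

33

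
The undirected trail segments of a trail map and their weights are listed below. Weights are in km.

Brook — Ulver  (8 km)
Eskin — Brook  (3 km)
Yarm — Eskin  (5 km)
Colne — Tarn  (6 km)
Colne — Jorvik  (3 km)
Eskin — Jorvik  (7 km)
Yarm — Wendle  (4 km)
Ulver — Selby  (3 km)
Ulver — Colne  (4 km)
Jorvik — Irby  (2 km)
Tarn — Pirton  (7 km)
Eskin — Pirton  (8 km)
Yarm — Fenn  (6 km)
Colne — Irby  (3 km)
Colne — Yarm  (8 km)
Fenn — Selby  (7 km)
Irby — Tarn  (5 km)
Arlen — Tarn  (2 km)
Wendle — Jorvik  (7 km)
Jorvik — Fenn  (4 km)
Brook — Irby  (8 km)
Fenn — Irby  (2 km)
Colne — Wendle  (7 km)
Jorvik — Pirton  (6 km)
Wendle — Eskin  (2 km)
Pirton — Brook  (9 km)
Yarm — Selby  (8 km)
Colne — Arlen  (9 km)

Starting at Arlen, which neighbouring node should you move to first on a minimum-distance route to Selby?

Tarn

Candidate routes:
Arlen–Tarn–Irby–Fenn–Selby: 2+5+2+7 = 16
Arlen–Tarn–Colne–Ulver–Selby: 2+6+4+3 = 15
The minimum is 15 km via Arlen–Tarn–Colne–Ulver–Selby.
So from Arlen the first move is to Tarn.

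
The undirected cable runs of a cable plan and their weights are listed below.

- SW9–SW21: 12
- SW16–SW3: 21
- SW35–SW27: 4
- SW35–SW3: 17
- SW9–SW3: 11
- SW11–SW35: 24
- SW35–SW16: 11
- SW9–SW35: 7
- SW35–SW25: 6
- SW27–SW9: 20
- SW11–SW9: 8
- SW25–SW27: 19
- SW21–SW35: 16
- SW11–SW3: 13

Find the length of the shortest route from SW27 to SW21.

20

Settle nodes by increasing distance from SW27:
SW27: 0
SW35: 4  (via SW27)
SW25: 10  (via SW35)
SW9: 11  (via SW35)
SW16: 15  (via SW35)
SW11: 19  (via SW9)
SW21: 20  (via SW35)
Shortest route: SW27–SW35–SW21 = 20.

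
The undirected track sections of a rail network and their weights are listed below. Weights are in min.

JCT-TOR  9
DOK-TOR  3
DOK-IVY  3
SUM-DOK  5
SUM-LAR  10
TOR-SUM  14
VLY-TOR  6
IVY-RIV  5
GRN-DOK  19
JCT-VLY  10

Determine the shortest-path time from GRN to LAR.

34 min

Shortest distances from GRN:
GRN: 0
DOK: 19  (via GRN)
IVY: 22  (via DOK)
TOR: 22  (via DOK)
SUM: 24  (via DOK)
RIV: 27  (via IVY)
VLY: 28  (via TOR)
JCT: 31  (via TOR)
LAR: 34  (via SUM)
Shortest route: GRN → DOK → SUM → LAR = 34 min.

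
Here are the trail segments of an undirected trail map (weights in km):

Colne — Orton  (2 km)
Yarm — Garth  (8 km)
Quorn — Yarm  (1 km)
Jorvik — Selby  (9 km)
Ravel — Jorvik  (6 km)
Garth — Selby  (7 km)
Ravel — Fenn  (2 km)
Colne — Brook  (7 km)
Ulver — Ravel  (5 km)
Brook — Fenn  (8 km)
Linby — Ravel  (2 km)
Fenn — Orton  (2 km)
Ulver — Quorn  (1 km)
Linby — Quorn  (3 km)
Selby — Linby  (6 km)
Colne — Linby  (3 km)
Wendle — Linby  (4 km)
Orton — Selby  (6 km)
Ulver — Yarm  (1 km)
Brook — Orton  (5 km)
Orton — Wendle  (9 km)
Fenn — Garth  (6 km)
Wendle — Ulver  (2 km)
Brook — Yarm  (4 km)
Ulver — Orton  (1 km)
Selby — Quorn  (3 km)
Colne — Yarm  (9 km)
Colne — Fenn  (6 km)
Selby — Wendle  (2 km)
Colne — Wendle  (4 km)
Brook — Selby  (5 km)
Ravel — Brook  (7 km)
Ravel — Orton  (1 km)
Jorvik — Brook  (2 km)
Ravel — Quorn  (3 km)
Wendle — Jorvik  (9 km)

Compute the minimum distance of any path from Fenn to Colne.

4 km

Compare a few routes:
Fenn → Colne: 6 = 6
Fenn → Ravel → Orton → Colne: 2+1+2 = 5
Fenn → Orton → Colne: 2+2 = 4
Fenn → Ravel → Linby → Colne: 2+2+3 = 7
The minimum is 4 km via Fenn → Orton → Colne.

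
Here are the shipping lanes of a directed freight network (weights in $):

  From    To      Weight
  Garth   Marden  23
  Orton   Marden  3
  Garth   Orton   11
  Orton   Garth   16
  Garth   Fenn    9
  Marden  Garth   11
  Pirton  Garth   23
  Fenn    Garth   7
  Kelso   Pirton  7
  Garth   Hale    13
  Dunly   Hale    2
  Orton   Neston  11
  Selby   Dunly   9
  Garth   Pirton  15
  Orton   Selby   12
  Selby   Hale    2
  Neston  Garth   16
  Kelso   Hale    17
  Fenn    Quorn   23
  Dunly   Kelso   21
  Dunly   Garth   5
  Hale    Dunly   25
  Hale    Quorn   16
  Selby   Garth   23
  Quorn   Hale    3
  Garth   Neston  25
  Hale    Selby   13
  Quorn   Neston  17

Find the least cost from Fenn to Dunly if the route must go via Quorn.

$48

Shortest Fenn→Quorn: Fenn → Quorn = 23
Shortest Quorn→Dunly: Quorn → Hale → Selby → Dunly = 25
Total via Quorn: 23 + 25 = $48.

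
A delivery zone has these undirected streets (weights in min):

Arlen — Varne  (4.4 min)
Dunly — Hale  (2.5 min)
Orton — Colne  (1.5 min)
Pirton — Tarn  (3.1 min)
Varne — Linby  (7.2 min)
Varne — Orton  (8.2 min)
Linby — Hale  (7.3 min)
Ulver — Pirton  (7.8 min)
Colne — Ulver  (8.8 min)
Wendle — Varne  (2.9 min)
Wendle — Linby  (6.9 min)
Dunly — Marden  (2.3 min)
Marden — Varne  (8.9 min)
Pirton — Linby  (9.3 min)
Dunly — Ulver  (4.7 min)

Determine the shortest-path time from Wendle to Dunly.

14.1 min

Running Dijkstra from Wendle:
Wendle: 0
Varne: 2.9  (via Wendle)
Linby: 6.9  (via Wendle)
Arlen: 7.3  (via Varne)
Orton: 11.1  (via Varne)
Marden: 11.8  (via Varne)
Colne: 12.6  (via Orton)
Dunly: 14.1  (via Marden)
Shortest route: Wendle → Varne → Marden → Dunly = 14.1 min.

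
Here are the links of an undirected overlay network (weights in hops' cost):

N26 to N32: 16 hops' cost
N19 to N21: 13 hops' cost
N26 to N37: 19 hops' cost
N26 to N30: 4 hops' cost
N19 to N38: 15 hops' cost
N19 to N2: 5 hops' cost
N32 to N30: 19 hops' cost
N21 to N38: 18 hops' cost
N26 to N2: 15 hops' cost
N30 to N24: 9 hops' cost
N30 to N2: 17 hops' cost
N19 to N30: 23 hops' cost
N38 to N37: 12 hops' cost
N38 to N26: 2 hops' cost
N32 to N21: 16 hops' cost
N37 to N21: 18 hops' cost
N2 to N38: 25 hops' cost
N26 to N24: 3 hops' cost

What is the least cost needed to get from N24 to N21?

Settle nodes by increasing distance from N24:
N24: 0
N26: 3  (via N24)
N38: 5  (via N26)
N30: 7  (via N26)
N37: 17  (via N38)
N2: 18  (via N26)
N32: 19  (via N26)
N19: 20  (via N38)
N21: 23  (via N38)
Shortest route: N24 → N26 → N38 → N21 = 23 hops' cost.

23 hops' cost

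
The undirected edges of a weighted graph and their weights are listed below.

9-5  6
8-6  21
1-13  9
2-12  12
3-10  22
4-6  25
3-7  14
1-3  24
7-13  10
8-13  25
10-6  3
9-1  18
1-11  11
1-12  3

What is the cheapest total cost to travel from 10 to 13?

46

Candidate routes:
10 - 6 - 8 - 13: 3+21+25 = 49
10 - 3 - 7 - 13: 22+14+10 = 46
10 - 3 - 1 - 13: 22+24+9 = 55
The minimum is 46 via 10 - 3 - 7 - 13.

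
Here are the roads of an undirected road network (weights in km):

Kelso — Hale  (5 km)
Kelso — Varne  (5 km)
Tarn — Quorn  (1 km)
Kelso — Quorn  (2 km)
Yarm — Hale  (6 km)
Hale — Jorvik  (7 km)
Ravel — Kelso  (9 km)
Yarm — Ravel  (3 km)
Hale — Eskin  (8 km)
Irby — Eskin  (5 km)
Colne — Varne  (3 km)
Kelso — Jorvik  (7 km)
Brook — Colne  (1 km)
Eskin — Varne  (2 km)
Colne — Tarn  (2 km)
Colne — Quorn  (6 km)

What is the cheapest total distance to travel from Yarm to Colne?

Settle nodes by increasing distance from Yarm:
Yarm: 0
Ravel: 3  (via Yarm)
Hale: 6  (via Yarm)
Kelso: 11  (via Hale)
Quorn: 13  (via Kelso)
Jorvik: 13  (via Hale)
Tarn: 14  (via Quorn)
Eskin: 14  (via Hale)
Colne: 16  (via Tarn)
Shortest route: Yarm–Hale–Kelso–Quorn–Tarn–Colne = 16 km.

16 km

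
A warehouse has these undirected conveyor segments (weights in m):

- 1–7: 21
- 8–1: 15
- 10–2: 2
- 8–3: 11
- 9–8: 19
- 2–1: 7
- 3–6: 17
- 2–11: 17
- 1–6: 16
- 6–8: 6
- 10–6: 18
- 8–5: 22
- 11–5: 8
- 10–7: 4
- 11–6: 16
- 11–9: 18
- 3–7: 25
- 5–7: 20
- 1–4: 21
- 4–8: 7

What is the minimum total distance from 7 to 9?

Candidate routes:
7 - 10 - 2 - 1 - 8 - 9: 4+2+7+15+19 = 47
7 - 5 - 11 - 9: 20+8+18 = 46
7 - 10 - 2 - 11 - 9: 4+2+17+18 = 41
Cheapest is 7 - 10 - 2 - 11 - 9 at 41 m.

41 m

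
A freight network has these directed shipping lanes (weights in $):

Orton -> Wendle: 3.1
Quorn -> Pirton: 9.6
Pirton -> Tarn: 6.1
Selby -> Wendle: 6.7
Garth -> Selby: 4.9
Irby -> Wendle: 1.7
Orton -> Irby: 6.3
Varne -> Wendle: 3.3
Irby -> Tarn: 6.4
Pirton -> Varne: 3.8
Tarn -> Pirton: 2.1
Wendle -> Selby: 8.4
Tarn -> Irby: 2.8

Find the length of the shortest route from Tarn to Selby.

$12.9

Enumerating some paths:
Tarn → Irby → Wendle → Selby: 2.8+1.7+8.4 = 12.9
Tarn → Pirton → Varne → Wendle → Selby: 2.1+3.8+3.3+8.4 = 17.6
The minimum is $12.9 via Tarn → Irby → Wendle → Selby.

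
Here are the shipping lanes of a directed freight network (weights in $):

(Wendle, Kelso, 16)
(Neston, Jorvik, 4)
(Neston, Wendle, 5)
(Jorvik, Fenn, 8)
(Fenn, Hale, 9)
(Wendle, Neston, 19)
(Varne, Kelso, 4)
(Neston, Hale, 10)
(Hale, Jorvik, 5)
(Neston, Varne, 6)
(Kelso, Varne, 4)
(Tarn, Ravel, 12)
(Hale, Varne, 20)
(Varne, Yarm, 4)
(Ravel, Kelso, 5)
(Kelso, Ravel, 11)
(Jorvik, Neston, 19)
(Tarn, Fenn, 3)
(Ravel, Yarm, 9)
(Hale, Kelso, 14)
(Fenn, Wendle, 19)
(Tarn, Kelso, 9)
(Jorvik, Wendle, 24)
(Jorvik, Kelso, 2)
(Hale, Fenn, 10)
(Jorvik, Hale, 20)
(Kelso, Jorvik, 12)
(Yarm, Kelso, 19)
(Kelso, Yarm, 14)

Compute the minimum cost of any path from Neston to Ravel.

$17

Compare a few routes:
Neston - Jorvik - Kelso - Ravel: 4+2+11 = 17
Neston - Varne - Kelso - Ravel: 6+4+11 = 21
The minimum is $17 via Neston - Jorvik - Kelso - Ravel.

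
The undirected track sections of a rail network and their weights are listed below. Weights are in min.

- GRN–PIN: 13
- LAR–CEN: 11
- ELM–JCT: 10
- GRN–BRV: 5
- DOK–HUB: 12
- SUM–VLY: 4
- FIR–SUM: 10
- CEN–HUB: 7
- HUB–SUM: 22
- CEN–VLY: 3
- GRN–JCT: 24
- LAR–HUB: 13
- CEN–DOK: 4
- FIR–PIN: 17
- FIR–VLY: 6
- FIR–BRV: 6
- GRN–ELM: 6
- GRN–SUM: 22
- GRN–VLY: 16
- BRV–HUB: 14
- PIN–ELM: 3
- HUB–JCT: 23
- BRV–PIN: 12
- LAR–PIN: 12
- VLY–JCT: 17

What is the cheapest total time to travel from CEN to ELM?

25 min

Enumerating some paths:
CEN–VLY–FIR–PIN–ELM: 3+6+17+3 = 29
CEN–LAR–PIN–ELM: 11+12+3 = 26
CEN–VLY–FIR–BRV–GRN–ELM: 3+6+6+5+6 = 26
CEN–VLY–GRN–ELM: 3+16+6 = 25
The minimum is 25 min via CEN–VLY–GRN–ELM.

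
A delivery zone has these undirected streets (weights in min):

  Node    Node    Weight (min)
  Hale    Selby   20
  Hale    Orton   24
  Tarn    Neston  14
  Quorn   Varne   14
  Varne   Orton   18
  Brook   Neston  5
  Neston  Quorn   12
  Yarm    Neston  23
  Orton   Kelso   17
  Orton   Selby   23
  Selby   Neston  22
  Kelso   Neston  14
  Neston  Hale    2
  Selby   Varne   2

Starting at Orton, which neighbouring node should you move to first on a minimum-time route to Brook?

Hale

Candidate routes:
Orton–Hale–Neston–Brook: 24+2+5 = 31
Orton–Kelso–Neston–Brook: 17+14+5 = 36
Cheapest is Orton–Hale–Neston–Brook at 31 min.
So from Orton the first move is to Hale.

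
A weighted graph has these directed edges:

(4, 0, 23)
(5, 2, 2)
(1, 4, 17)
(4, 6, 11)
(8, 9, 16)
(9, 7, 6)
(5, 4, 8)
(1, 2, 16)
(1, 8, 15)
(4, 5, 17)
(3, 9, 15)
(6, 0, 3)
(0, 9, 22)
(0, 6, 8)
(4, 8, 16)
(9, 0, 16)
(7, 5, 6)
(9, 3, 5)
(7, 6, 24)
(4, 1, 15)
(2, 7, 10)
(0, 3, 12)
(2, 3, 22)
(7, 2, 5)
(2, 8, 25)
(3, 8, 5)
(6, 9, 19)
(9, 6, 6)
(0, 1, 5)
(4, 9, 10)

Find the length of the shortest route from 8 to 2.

Settle nodes by increasing distance from 8:
8: 0
9: 16  (via 8)
3: 21  (via 9)
6: 22  (via 9)
7: 22  (via 9)
0: 25  (via 6)
2: 27  (via 7)
Shortest route: 8 → 9 → 7 → 2 = 27.

27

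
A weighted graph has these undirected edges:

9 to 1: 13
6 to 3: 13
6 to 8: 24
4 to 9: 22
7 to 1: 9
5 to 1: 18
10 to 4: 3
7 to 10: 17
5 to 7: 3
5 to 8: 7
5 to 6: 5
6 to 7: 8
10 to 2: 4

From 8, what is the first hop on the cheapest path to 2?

5

Compare a few routes:
8–5–7–10–2: 7+3+17+4 = 31
8–6–5–7–10–2: 24+5+3+17+4 = 53
8–5–6–7–10–2: 7+5+8+17+4 = 41
The minimum is 31 via 8–5–7–10–2.
So from 8 the first move is to 5.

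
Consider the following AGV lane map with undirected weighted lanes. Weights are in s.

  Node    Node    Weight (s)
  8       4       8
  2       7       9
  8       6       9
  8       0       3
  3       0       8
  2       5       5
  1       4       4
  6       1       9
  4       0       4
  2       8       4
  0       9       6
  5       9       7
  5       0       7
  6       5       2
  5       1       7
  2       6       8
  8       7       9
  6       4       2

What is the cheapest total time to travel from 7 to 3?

20 s

Compare a few routes:
7 → 2 → 8 → 0 → 3: 9+4+3+8 = 24
7 → 8 → 4 → 0 → 3: 9+8+4+8 = 29
7 → 8 → 0 → 3: 9+3+8 = 20
7 → 2 → 5 → 0 → 3: 9+5+7+8 = 29
Cheapest is 7 → 8 → 0 → 3 at 20 s.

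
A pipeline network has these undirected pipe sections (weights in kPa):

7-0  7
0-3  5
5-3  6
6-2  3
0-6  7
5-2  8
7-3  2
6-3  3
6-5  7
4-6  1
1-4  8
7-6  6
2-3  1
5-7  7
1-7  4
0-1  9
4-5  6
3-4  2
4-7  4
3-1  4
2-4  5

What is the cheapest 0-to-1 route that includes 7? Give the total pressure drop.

11 kPa

Best 0 to 7: 0 → 7 costing 7
Best 7 to 1: 7 → 1 costing 4
Total via 7: 7 + 4 = 11 kPa.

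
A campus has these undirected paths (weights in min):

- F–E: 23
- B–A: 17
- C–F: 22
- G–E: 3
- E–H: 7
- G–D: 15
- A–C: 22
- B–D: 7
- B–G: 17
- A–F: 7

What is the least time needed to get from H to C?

52 min

Compare a few routes:
H → E → F → C: 7+23+22 = 52
H → E → G → B → A → C: 7+3+17+17+22 = 66
H → E → G → D → B → A → C: 7+3+15+7+17+22 = 71
H → E → F → A → C: 7+23+7+22 = 59
Cheapest is H → E → F → C at 52 min.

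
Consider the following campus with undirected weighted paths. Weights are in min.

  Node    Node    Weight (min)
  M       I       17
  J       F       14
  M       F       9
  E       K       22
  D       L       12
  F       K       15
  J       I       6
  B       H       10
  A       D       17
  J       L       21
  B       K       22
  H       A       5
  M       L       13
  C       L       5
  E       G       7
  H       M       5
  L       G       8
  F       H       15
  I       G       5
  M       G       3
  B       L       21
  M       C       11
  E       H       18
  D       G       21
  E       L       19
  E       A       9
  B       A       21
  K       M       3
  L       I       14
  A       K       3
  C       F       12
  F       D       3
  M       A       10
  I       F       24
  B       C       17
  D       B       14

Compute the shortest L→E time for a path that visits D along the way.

34 min

Best L to D: L → D costing 12
Shortest D→E: D → F → M → G → E = 22
Total via D: 12 + 22 = 34 min.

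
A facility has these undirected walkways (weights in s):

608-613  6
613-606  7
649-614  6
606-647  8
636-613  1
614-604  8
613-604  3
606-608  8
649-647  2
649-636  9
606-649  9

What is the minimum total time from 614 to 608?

Enumerating some paths:
614 → 649 → 606 → 608: 6+9+8 = 23
614 → 649 → 636 → 613 → 608: 6+9+1+6 = 22
614 → 604 → 613 → 608: 8+3+6 = 17
614 → 649 → 647 → 606 → 608: 6+2+8+8 = 24
The minimum is 17 s via 614 → 604 → 613 → 608.

17 s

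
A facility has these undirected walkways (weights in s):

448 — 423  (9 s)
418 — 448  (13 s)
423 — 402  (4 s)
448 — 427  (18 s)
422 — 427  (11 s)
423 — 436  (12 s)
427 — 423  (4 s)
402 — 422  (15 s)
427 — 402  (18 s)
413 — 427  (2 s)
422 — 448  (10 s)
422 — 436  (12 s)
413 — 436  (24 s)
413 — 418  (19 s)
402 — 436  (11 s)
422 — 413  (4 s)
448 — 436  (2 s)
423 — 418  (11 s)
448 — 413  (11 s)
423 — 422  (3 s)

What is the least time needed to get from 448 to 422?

10 s

Candidate routes:
448 - 422: 10 = 10
448 - 423 - 422: 9+3 = 12
448 - 413 - 422: 11+4 = 15
448 - 436 - 422: 2+12 = 14
Cheapest is 448 - 422 at 10 s.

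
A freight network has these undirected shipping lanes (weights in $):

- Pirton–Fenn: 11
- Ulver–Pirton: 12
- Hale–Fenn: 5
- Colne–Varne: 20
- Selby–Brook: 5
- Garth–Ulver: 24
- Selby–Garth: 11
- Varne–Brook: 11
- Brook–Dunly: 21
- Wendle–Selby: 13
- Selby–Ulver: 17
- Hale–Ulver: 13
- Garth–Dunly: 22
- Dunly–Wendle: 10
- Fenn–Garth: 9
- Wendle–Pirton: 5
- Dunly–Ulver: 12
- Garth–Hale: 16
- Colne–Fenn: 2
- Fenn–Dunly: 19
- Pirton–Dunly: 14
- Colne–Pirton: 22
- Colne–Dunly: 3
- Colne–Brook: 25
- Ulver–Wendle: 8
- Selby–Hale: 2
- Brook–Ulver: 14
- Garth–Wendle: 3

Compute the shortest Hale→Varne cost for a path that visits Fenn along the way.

Best Hale to Fenn: Hale → Fenn costing 5
Shortest Fenn→Varne: Fenn → Colne → Varne = 22
Total via Fenn: 5 + 22 = $27.

$27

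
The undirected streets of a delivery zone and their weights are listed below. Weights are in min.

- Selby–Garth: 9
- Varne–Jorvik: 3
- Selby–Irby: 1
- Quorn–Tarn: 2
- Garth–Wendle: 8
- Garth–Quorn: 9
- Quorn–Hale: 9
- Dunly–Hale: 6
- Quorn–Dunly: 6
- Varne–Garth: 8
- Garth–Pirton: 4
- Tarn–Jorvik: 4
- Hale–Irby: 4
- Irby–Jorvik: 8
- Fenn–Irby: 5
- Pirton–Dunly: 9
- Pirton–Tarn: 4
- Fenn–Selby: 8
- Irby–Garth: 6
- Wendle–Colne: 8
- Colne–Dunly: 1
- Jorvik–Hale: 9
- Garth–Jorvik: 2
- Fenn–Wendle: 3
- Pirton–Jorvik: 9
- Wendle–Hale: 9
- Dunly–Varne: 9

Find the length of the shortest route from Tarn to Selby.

Running Dijkstra from Tarn:
Tarn: 0
Quorn: 2  (via Tarn)
Pirton: 4  (via Tarn)
Jorvik: 4  (via Tarn)
Garth: 6  (via Jorvik)
Varne: 7  (via Jorvik)
Dunly: 8  (via Quorn)
Colne: 9  (via Dunly)
Hale: 11  (via Quorn)
Irby: 12  (via Jorvik)
Selby: 13  (via Irby)
Shortest route: Tarn → Jorvik → Irby → Selby = 13 min.

13 min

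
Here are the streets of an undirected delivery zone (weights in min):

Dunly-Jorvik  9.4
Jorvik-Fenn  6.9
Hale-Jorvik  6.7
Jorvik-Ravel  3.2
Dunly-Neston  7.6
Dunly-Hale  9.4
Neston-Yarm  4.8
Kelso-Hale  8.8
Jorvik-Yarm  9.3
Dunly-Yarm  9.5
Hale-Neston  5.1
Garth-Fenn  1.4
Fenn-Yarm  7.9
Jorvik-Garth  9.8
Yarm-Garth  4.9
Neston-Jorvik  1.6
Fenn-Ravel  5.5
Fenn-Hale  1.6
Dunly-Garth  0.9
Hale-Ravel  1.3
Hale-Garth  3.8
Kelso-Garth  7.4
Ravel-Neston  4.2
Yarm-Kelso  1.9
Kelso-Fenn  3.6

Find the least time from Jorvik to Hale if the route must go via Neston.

6.7 min

Best Jorvik to Neston: Jorvik–Neston costing 1.6
Shortest Neston→Hale: Neston–Hale = 5.1
Total via Neston: 1.6 + 5.1 = 6.7 min.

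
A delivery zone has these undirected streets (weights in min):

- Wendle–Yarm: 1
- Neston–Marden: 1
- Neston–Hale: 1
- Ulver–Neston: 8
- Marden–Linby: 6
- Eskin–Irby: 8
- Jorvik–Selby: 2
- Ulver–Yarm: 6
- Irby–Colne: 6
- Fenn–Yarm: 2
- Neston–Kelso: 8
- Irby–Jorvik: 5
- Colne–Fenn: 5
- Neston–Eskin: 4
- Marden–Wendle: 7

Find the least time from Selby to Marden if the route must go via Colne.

28 min

Best Selby to Colne: Selby → Jorvik → Irby → Colne costing 13
Best Colne to Marden: Colne → Fenn → Yarm → Wendle → Marden costing 15
Total via Colne: 13 + 15 = 28 min.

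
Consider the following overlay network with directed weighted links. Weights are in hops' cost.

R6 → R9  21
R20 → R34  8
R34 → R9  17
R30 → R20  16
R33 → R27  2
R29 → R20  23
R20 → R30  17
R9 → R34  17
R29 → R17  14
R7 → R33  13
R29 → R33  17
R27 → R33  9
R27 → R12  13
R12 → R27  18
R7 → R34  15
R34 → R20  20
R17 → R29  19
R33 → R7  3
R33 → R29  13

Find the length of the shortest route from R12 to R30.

80 hops' cost

Compare a few routes:
R12 → R27 → R33 → R7 → R34 → R20 → R30: 18+9+3+15+20+17 = 82
R12 → R27 → R33 → R29 → R20 → R30: 18+9+13+23+17 = 80
The minimum is 80 hops' cost via R12 → R27 → R33 → R29 → R20 → R30.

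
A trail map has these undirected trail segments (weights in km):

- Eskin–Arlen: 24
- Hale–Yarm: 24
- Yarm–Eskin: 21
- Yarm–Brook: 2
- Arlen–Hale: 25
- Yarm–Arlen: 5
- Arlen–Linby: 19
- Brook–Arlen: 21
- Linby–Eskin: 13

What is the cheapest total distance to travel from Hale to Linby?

Candidate routes:
Hale - Arlen - Linby: 25+19 = 44
Hale - Yarm - Arlen - Linby: 24+5+19 = 48
Cheapest is Hale - Arlen - Linby at 44 km.

44 km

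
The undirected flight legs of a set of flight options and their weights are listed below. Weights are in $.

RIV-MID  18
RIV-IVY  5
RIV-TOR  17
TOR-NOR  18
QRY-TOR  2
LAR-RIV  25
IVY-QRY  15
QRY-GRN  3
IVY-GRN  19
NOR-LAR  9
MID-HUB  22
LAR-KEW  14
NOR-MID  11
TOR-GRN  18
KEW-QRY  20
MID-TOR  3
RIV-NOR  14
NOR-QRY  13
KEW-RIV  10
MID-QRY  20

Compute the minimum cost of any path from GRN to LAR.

Enumerating some paths:
GRN → QRY → TOR → NOR → LAR: 3+2+18+9 = 32
GRN → QRY → TOR → MID → NOR → LAR: 3+2+3+11+9 = 28
GRN → QRY → NOR → LAR: 3+13+9 = 25
The minimum is $25 via GRN → QRY → NOR → LAR.

$25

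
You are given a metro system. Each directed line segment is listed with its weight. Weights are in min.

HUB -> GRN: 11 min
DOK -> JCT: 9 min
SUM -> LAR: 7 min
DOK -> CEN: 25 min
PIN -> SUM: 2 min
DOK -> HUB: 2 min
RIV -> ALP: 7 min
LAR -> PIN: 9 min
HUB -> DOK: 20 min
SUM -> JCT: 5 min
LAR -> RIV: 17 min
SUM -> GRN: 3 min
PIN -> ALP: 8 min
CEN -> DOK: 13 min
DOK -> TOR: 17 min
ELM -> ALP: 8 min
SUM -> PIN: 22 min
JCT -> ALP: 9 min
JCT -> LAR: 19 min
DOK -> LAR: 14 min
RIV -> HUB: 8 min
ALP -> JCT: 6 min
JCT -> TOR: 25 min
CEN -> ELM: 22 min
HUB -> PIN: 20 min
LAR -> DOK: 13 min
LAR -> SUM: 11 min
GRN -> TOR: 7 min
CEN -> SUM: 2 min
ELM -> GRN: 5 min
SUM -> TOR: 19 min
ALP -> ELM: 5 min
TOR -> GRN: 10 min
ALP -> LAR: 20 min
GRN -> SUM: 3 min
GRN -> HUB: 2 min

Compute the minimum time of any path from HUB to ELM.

33 min

Settle nodes by increasing distance from HUB:
HUB: 0
GRN: 11  (via HUB)
SUM: 14  (via GRN)
TOR: 18  (via GRN)
JCT: 19  (via SUM)
DOK: 20  (via HUB)
PIN: 20  (via HUB)
LAR: 21  (via SUM)
ALP: 28  (via JCT)
ELM: 33  (via ALP)
Shortest route: HUB → GRN → SUM → JCT → ALP → ELM = 33 min.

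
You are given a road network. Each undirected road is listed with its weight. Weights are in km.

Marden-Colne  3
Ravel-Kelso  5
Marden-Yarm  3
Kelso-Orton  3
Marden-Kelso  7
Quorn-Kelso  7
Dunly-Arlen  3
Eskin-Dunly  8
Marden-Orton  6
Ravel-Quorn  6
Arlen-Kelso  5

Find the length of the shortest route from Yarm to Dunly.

18 km

Enumerating some paths:
Yarm–Marden–Orton–Kelso–Arlen–Dunly: 3+6+3+5+3 = 20
Yarm–Marden–Kelso–Arlen–Dunly: 3+7+5+3 = 18
Cheapest is Yarm–Marden–Kelso–Arlen–Dunly at 18 km.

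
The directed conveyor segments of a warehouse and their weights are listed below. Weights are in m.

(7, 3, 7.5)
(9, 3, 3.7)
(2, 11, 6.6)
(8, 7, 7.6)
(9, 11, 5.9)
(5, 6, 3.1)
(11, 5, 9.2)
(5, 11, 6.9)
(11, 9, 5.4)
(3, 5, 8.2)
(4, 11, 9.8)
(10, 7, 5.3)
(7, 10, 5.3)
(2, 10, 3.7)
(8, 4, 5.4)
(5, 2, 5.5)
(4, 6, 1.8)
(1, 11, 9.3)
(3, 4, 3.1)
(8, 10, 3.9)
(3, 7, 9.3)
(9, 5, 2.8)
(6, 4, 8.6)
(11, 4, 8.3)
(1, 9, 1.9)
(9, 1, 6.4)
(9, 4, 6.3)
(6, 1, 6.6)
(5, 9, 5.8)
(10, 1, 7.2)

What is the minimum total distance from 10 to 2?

17.4 m

Compare a few routes:
10–1–9–5–2: 7.2+1.9+2.8+5.5 = 17.4
10–1–9–3–5–2: 7.2+1.9+3.7+8.2+5.5 = 26.5
Cheapest is 10–1–9–5–2 at 17.4 m.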